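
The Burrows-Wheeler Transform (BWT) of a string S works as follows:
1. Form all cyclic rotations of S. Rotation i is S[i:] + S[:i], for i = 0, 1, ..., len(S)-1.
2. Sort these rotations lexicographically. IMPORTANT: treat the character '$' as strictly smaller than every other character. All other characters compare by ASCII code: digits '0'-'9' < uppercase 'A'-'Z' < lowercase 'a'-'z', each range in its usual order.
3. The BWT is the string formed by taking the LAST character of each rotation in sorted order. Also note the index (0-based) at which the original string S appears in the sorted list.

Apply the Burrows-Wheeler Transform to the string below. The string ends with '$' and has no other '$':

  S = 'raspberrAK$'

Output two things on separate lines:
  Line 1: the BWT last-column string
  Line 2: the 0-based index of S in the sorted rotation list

Answer: KrArpbsr$ea
8

Derivation:
All 11 rotations (rotation i = S[i:]+S[:i]):
  rot[0] = raspberrAK$
  rot[1] = aspberrAK$r
  rot[2] = spberrAK$ra
  rot[3] = pberrAK$ras
  rot[4] = berrAK$rasp
  rot[5] = errAK$raspb
  rot[6] = rrAK$raspbe
  rot[7] = rAK$raspber
  rot[8] = AK$raspberr
  rot[9] = K$raspberrA
  rot[10] = $raspberrAK
Sorted (with $ < everything):
  sorted[0] = $raspberrAK  (last char: 'K')
  sorted[1] = AK$raspberr  (last char: 'r')
  sorted[2] = K$raspberrA  (last char: 'A')
  sorted[3] = aspberrAK$r  (last char: 'r')
  sorted[4] = berrAK$rasp  (last char: 'p')
  sorted[5] = errAK$raspb  (last char: 'b')
  sorted[6] = pberrAK$ras  (last char: 's')
  sorted[7] = rAK$raspber  (last char: 'r')
  sorted[8] = raspberrAK$  (last char: '$')
  sorted[9] = rrAK$raspbe  (last char: 'e')
  sorted[10] = spberrAK$ra  (last char: 'a')
Last column: KrArpbsr$ea
Original string S is at sorted index 8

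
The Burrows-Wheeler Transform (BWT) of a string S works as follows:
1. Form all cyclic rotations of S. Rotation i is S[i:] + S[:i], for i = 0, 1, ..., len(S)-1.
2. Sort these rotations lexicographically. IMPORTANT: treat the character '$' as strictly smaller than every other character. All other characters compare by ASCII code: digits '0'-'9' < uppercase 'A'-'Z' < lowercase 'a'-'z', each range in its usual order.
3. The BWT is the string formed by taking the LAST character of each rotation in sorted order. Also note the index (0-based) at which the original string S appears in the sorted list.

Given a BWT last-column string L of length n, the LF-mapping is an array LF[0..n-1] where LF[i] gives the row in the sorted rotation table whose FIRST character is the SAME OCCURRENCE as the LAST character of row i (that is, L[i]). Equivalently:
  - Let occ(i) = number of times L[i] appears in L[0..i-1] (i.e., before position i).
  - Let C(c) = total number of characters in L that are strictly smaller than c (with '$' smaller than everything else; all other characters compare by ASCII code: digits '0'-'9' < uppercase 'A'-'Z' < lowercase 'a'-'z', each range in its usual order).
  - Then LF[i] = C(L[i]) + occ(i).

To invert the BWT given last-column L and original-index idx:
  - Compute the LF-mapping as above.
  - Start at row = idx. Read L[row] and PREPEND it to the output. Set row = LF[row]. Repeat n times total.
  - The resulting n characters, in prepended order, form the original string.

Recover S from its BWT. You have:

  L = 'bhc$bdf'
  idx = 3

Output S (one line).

LF mapping: 1 6 3 0 2 4 5
Walk LF starting at row 3, prepending L[row]:
  step 1: row=3, L[3]='$', prepend. Next row=LF[3]=0
  step 2: row=0, L[0]='b', prepend. Next row=LF[0]=1
  step 3: row=1, L[1]='h', prepend. Next row=LF[1]=6
  step 4: row=6, L[6]='f', prepend. Next row=LF[6]=5
  step 5: row=5, L[5]='d', prepend. Next row=LF[5]=4
  step 6: row=4, L[4]='b', prepend. Next row=LF[4]=2
  step 7: row=2, L[2]='c', prepend. Next row=LF[2]=3
Reversed output: cbdfhb$

Answer: cbdfhb$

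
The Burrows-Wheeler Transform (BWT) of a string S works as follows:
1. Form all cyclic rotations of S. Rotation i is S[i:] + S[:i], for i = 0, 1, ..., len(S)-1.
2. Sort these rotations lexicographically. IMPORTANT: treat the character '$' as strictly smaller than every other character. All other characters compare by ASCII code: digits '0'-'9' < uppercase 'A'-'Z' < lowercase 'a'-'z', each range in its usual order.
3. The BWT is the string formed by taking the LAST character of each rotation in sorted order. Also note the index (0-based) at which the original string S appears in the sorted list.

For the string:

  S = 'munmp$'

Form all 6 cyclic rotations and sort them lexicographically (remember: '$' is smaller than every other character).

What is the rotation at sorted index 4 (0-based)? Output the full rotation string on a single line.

Answer: p$munm

Derivation:
All 6 rotations (rotation i = S[i:]+S[:i]):
  rot[0] = munmp$
  rot[1] = unmp$m
  rot[2] = nmp$mu
  rot[3] = mp$mun
  rot[4] = p$munm
  rot[5] = $munmp
Sorted (with $ < everything):
  sorted[0] = $munmp
  sorted[1] = mp$mun
  sorted[2] = munmp$
  sorted[3] = nmp$mu
  sorted[4] = p$munm
  sorted[5] = unmp$m
sorted[4] = p$munm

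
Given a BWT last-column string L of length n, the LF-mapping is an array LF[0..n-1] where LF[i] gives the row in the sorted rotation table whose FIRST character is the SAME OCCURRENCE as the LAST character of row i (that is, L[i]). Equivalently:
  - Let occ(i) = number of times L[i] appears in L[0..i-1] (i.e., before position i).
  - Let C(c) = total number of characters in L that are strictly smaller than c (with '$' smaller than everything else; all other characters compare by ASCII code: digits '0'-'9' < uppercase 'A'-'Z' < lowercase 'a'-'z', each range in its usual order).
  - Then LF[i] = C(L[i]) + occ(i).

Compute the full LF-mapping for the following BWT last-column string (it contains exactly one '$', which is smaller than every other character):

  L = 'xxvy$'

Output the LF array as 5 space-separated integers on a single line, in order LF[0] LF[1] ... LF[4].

Char counts: '$':1, 'v':1, 'x':2, 'y':1
C (first-col start): C('$')=0, C('v')=1, C('x')=2, C('y')=4
L[0]='x': occ=0, LF[0]=C('x')+0=2+0=2
L[1]='x': occ=1, LF[1]=C('x')+1=2+1=3
L[2]='v': occ=0, LF[2]=C('v')+0=1+0=1
L[3]='y': occ=0, LF[3]=C('y')+0=4+0=4
L[4]='$': occ=0, LF[4]=C('$')+0=0+0=0

Answer: 2 3 1 4 0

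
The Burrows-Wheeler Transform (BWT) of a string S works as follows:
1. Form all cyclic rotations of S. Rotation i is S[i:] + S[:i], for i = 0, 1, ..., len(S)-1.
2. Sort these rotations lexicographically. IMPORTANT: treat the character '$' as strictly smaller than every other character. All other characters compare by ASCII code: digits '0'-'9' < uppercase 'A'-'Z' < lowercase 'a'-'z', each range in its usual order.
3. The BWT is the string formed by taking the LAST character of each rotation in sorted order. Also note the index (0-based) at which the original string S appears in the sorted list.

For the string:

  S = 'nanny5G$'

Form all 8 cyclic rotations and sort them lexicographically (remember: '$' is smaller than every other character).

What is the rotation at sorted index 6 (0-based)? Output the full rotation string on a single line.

Answer: ny5G$nan

Derivation:
All 8 rotations (rotation i = S[i:]+S[:i]):
  rot[0] = nanny5G$
  rot[1] = anny5G$n
  rot[2] = nny5G$na
  rot[3] = ny5G$nan
  rot[4] = y5G$nann
  rot[5] = 5G$nanny
  rot[6] = G$nanny5
  rot[7] = $nanny5G
Sorted (with $ < everything):
  sorted[0] = $nanny5G
  sorted[1] = 5G$nanny
  sorted[2] = G$nanny5
  sorted[3] = anny5G$n
  sorted[4] = nanny5G$
  sorted[5] = nny5G$na
  sorted[6] = ny5G$nan
  sorted[7] = y5G$nann
sorted[6] = ny5G$nan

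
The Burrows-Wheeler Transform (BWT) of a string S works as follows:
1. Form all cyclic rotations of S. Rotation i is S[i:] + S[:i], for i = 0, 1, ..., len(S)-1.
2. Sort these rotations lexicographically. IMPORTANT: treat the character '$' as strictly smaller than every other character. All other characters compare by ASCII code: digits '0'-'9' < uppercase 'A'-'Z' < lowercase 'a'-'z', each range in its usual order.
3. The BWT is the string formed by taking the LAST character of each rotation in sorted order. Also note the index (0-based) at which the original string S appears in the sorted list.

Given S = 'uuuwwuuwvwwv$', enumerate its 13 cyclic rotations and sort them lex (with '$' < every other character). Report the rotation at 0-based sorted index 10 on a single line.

All 13 rotations (rotation i = S[i:]+S[:i]):
  rot[0] = uuuwwuuwvwwv$
  rot[1] = uuwwuuwvwwv$u
  rot[2] = uwwuuwvwwv$uu
  rot[3] = wwuuwvwwv$uuu
  rot[4] = wuuwvwwv$uuuw
  rot[5] = uuwvwwv$uuuww
  rot[6] = uwvwwv$uuuwwu
  rot[7] = wvwwv$uuuwwuu
  rot[8] = vwwv$uuuwwuuw
  rot[9] = wwv$uuuwwuuwv
  rot[10] = wv$uuuwwuuwvw
  rot[11] = v$uuuwwuuwvww
  rot[12] = $uuuwwuuwvwwv
Sorted (with $ < everything):
  sorted[0] = $uuuwwuuwvwwv
  sorted[1] = uuuwwuuwvwwv$
  sorted[2] = uuwvwwv$uuuww
  sorted[3] = uuwwuuwvwwv$u
  sorted[4] = uwvwwv$uuuwwu
  sorted[5] = uwwuuwvwwv$uu
  sorted[6] = v$uuuwwuuwvww
  sorted[7] = vwwv$uuuwwuuw
  sorted[8] = wuuwvwwv$uuuw
  sorted[9] = wv$uuuwwuuwvw
  sorted[10] = wvwwv$uuuwwuu
  sorted[11] = wwuuwvwwv$uuu
  sorted[12] = wwv$uuuwwuuwv
sorted[10] = wvwwv$uuuwwuu

Answer: wvwwv$uuuwwuu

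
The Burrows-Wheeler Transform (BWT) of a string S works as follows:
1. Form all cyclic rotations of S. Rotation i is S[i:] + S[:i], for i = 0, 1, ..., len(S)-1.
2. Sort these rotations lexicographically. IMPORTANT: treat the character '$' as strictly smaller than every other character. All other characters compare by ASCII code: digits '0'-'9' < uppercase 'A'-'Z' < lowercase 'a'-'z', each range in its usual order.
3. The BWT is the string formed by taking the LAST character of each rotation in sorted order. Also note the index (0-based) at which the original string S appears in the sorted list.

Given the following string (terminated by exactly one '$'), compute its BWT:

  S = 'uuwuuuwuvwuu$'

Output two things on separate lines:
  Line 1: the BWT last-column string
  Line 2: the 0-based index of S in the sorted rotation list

All 13 rotations (rotation i = S[i:]+S[:i]):
  rot[0] = uuwuuuwuvwuu$
  rot[1] = uwuuuwuvwuu$u
  rot[2] = wuuuwuvwuu$uu
  rot[3] = uuuwuvwuu$uuw
  rot[4] = uuwuvwuu$uuwu
  rot[5] = uwuvwuu$uuwuu
  rot[6] = wuvwuu$uuwuuu
  rot[7] = uvwuu$uuwuuuw
  rot[8] = vwuu$uuwuuuwu
  rot[9] = wuu$uuwuuuwuv
  rot[10] = uu$uuwuuuwuvw
  rot[11] = u$uuwuuuwuvwu
  rot[12] = $uuwuuuwuvwuu
Sorted (with $ < everything):
  sorted[0] = $uuwuuuwuvwuu  (last char: 'u')
  sorted[1] = u$uuwuuuwuvwu  (last char: 'u')
  sorted[2] = uu$uuwuuuwuvw  (last char: 'w')
  sorted[3] = uuuwuvwuu$uuw  (last char: 'w')
  sorted[4] = uuwuuuwuvwuu$  (last char: '$')
  sorted[5] = uuwuvwuu$uuwu  (last char: 'u')
  sorted[6] = uvwuu$uuwuuuw  (last char: 'w')
  sorted[7] = uwuuuwuvwuu$u  (last char: 'u')
  sorted[8] = uwuvwuu$uuwuu  (last char: 'u')
  sorted[9] = vwuu$uuwuuuwu  (last char: 'u')
  sorted[10] = wuu$uuwuuuwuv  (last char: 'v')
  sorted[11] = wuuuwuvwuu$uu  (last char: 'u')
  sorted[12] = wuvwuu$uuwuuu  (last char: 'u')
Last column: uuww$uwuuuvuu
Original string S is at sorted index 4

Answer: uuww$uwuuuvuu
4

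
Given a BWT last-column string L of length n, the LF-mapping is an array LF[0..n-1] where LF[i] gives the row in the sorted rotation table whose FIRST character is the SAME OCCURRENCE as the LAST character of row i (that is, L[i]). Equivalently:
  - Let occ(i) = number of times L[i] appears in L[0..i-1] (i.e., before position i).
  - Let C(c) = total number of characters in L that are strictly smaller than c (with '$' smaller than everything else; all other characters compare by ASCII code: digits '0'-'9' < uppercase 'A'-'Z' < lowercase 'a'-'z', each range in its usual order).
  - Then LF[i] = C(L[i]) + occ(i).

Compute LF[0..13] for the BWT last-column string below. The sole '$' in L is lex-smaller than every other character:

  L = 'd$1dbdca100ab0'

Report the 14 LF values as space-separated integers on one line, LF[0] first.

Answer: 11 0 4 12 8 13 10 6 5 1 2 7 9 3

Derivation:
Char counts: '$':1, '0':3, '1':2, 'a':2, 'b':2, 'c':1, 'd':3
C (first-col start): C('$')=0, C('0')=1, C('1')=4, C('a')=6, C('b')=8, C('c')=10, C('d')=11
L[0]='d': occ=0, LF[0]=C('d')+0=11+0=11
L[1]='$': occ=0, LF[1]=C('$')+0=0+0=0
L[2]='1': occ=0, LF[2]=C('1')+0=4+0=4
L[3]='d': occ=1, LF[3]=C('d')+1=11+1=12
L[4]='b': occ=0, LF[4]=C('b')+0=8+0=8
L[5]='d': occ=2, LF[5]=C('d')+2=11+2=13
L[6]='c': occ=0, LF[6]=C('c')+0=10+0=10
L[7]='a': occ=0, LF[7]=C('a')+0=6+0=6
L[8]='1': occ=1, LF[8]=C('1')+1=4+1=5
L[9]='0': occ=0, LF[9]=C('0')+0=1+0=1
L[10]='0': occ=1, LF[10]=C('0')+1=1+1=2
L[11]='a': occ=1, LF[11]=C('a')+1=6+1=7
L[12]='b': occ=1, LF[12]=C('b')+1=8+1=9
L[13]='0': occ=2, LF[13]=C('0')+2=1+2=3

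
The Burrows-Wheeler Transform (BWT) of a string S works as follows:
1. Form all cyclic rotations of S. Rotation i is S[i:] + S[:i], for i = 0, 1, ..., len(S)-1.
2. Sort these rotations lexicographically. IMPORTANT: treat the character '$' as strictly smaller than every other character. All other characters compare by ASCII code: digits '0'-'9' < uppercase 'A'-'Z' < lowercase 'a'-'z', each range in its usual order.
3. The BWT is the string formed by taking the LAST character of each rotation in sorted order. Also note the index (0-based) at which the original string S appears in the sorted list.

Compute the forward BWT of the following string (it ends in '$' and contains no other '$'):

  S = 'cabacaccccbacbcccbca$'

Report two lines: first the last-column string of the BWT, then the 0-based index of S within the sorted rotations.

All 21 rotations (rotation i = S[i:]+S[:i]):
  rot[0] = cabacaccccbacbcccbca$
  rot[1] = abacaccccbacbcccbca$c
  rot[2] = bacaccccbacbcccbca$ca
  rot[3] = acaccccbacbcccbca$cab
  rot[4] = caccccbacbcccbca$caba
  rot[5] = accccbacbcccbca$cabac
  rot[6] = ccccbacbcccbca$cabaca
  rot[7] = cccbacbcccbca$cabacac
  rot[8] = ccbacbcccbca$cabacacc
  rot[9] = cbacbcccbca$cabacaccc
  rot[10] = bacbcccbca$cabacacccc
  rot[11] = acbcccbca$cabacaccccb
  rot[12] = cbcccbca$cabacaccccba
  rot[13] = bcccbca$cabacaccccbac
  rot[14] = cccbca$cabacaccccbacb
  rot[15] = ccbca$cabacaccccbacbc
  rot[16] = cbca$cabacaccccbacbcc
  rot[17] = bca$cabacaccccbacbccc
  rot[18] = ca$cabacaccccbacbcccb
  rot[19] = a$cabacaccccbacbcccbc
  rot[20] = $cabacaccccbacbcccbca
Sorted (with $ < everything):
  sorted[0] = $cabacaccccbacbcccbca  (last char: 'a')
  sorted[1] = a$cabacaccccbacbcccbc  (last char: 'c')
  sorted[2] = abacaccccbacbcccbca$c  (last char: 'c')
  sorted[3] = acaccccbacbcccbca$cab  (last char: 'b')
  sorted[4] = acbcccbca$cabacaccccb  (last char: 'b')
  sorted[5] = accccbacbcccbca$cabac  (last char: 'c')
  sorted[6] = bacaccccbacbcccbca$ca  (last char: 'a')
  sorted[7] = bacbcccbca$cabacacccc  (last char: 'c')
  sorted[8] = bca$cabacaccccbacbccc  (last char: 'c')
  sorted[9] = bcccbca$cabacaccccbac  (last char: 'c')
  sorted[10] = ca$cabacaccccbacbcccb  (last char: 'b')
  sorted[11] = cabacaccccbacbcccbca$  (last char: '$')
  sorted[12] = caccccbacbcccbca$caba  (last char: 'a')
  sorted[13] = cbacbcccbca$cabacaccc  (last char: 'c')
  sorted[14] = cbca$cabacaccccbacbcc  (last char: 'c')
  sorted[15] = cbcccbca$cabacaccccba  (last char: 'a')
  sorted[16] = ccbacbcccbca$cabacacc  (last char: 'c')
  sorted[17] = ccbca$cabacaccccbacbc  (last char: 'c')
  sorted[18] = cccbacbcccbca$cabacac  (last char: 'c')
  sorted[19] = cccbca$cabacaccccbacb  (last char: 'b')
  sorted[20] = ccccbacbcccbca$cabaca  (last char: 'a')
Last column: accbbcacccb$accacccba
Original string S is at sorted index 11

Answer: accbbcacccb$accacccba
11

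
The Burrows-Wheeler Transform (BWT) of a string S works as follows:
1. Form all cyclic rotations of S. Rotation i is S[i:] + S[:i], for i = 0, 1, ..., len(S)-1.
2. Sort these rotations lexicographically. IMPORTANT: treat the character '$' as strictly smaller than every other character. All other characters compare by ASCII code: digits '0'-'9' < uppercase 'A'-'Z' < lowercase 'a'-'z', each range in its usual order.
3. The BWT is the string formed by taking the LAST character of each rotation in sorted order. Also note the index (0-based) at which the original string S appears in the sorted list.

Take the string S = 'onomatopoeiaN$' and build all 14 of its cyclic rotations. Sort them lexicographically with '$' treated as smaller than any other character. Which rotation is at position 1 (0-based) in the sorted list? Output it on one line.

Answer: N$onomatopoeia

Derivation:
All 14 rotations (rotation i = S[i:]+S[:i]):
  rot[0] = onomatopoeiaN$
  rot[1] = nomatopoeiaN$o
  rot[2] = omatopoeiaN$on
  rot[3] = matopoeiaN$ono
  rot[4] = atopoeiaN$onom
  rot[5] = topoeiaN$onoma
  rot[6] = opoeiaN$onomat
  rot[7] = poeiaN$onomato
  rot[8] = oeiaN$onomatop
  rot[9] = eiaN$onomatopo
  rot[10] = iaN$onomatopoe
  rot[11] = aN$onomatopoei
  rot[12] = N$onomatopoeia
  rot[13] = $onomatopoeiaN
Sorted (with $ < everything):
  sorted[0] = $onomatopoeiaN
  sorted[1] = N$onomatopoeia
  sorted[2] = aN$onomatopoei
  sorted[3] = atopoeiaN$onom
  sorted[4] = eiaN$onomatopo
  sorted[5] = iaN$onomatopoe
  sorted[6] = matopoeiaN$ono
  sorted[7] = nomatopoeiaN$o
  sorted[8] = oeiaN$onomatop
  sorted[9] = omatopoeiaN$on
  sorted[10] = onomatopoeiaN$
  sorted[11] = opoeiaN$onomat
  sorted[12] = poeiaN$onomato
  sorted[13] = topoeiaN$onoma
sorted[1] = N$onomatopoeia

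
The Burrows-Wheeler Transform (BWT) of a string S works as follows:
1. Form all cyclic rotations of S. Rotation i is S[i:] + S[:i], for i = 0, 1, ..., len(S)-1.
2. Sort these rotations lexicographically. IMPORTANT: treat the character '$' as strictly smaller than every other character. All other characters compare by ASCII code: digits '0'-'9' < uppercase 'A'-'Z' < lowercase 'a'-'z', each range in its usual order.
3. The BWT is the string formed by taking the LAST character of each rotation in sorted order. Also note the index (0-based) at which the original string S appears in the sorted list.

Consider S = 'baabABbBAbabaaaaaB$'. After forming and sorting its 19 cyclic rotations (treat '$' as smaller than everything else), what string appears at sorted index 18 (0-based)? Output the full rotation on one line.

Answer: babaaaaaB$baabABbBA

Derivation:
All 19 rotations (rotation i = S[i:]+S[:i]):
  rot[0] = baabABbBAbabaaaaaB$
  rot[1] = aabABbBAbabaaaaaB$b
  rot[2] = abABbBAbabaaaaaB$ba
  rot[3] = bABbBAbabaaaaaB$baa
  rot[4] = ABbBAbabaaaaaB$baab
  rot[5] = BbBAbabaaaaaB$baabA
  rot[6] = bBAbabaaaaaB$baabAB
  rot[7] = BAbabaaaaaB$baabABb
  rot[8] = AbabaaaaaB$baabABbB
  rot[9] = babaaaaaB$baabABbBA
  rot[10] = abaaaaaB$baabABbBAb
  rot[11] = baaaaaB$baabABbBAba
  rot[12] = aaaaaB$baabABbBAbab
  rot[13] = aaaaB$baabABbBAbaba
  rot[14] = aaaB$baabABbBAbabaa
  rot[15] = aaB$baabABbBAbabaaa
  rot[16] = aB$baabABbBAbabaaaa
  rot[17] = B$baabABbBAbabaaaaa
  rot[18] = $baabABbBAbabaaaaaB
Sorted (with $ < everything):
  sorted[0] = $baabABbBAbabaaaaaB
  sorted[1] = ABbBAbabaaaaaB$baab
  sorted[2] = AbabaaaaaB$baabABbB
  sorted[3] = B$baabABbBAbabaaaaa
  sorted[4] = BAbabaaaaaB$baabABb
  sorted[5] = BbBAbabaaaaaB$baabA
  sorted[6] = aB$baabABbBAbabaaaa
  sorted[7] = aaB$baabABbBAbabaaa
  sorted[8] = aaaB$baabABbBAbabaa
  sorted[9] = aaaaB$baabABbBAbaba
  sorted[10] = aaaaaB$baabABbBAbab
  sorted[11] = aabABbBAbabaaaaaB$b
  sorted[12] = abABbBAbabaaaaaB$ba
  sorted[13] = abaaaaaB$baabABbBAb
  sorted[14] = bABbBAbabaaaaaB$baa
  sorted[15] = bBAbabaaaaaB$baabAB
  sorted[16] = baaaaaB$baabABbBAba
  sorted[17] = baabABbBAbabaaaaaB$
  sorted[18] = babaaaaaB$baabABbBA
sorted[18] = babaaaaaB$baabABbBA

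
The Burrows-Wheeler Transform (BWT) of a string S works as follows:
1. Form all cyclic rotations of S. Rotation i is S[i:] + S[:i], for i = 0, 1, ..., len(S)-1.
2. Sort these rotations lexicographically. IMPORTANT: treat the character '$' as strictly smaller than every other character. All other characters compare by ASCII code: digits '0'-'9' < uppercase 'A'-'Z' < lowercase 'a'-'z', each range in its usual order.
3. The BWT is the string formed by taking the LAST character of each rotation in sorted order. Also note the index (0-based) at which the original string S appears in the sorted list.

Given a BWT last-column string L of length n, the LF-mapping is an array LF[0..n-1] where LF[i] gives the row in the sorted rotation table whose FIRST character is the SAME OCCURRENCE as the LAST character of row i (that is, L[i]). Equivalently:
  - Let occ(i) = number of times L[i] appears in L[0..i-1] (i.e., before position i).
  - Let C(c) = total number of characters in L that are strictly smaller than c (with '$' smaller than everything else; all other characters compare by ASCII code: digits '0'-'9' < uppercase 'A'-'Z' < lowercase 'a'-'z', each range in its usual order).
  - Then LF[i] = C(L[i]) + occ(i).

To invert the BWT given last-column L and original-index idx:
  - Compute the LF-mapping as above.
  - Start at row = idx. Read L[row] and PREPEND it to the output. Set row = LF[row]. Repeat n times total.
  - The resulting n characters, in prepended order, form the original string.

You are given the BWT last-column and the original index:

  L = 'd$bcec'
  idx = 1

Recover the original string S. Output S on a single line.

LF mapping: 4 0 1 2 5 3
Walk LF starting at row 1, prepending L[row]:
  step 1: row=1, L[1]='$', prepend. Next row=LF[1]=0
  step 2: row=0, L[0]='d', prepend. Next row=LF[0]=4
  step 3: row=4, L[4]='e', prepend. Next row=LF[4]=5
  step 4: row=5, L[5]='c', prepend. Next row=LF[5]=3
  step 5: row=3, L[3]='c', prepend. Next row=LF[3]=2
  step 6: row=2, L[2]='b', prepend. Next row=LF[2]=1
Reversed output: bcced$

Answer: bcced$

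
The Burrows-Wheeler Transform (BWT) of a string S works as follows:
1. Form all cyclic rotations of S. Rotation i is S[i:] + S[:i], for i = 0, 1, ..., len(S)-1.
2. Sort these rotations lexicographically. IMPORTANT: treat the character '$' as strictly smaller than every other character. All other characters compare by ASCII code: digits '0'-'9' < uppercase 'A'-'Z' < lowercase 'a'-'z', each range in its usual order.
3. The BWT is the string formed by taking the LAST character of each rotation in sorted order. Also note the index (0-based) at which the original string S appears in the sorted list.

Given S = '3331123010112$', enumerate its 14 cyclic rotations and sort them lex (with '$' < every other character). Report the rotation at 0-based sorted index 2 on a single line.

Answer: 0112$333112301

Derivation:
All 14 rotations (rotation i = S[i:]+S[:i]):
  rot[0] = 3331123010112$
  rot[1] = 331123010112$3
  rot[2] = 31123010112$33
  rot[3] = 1123010112$333
  rot[4] = 123010112$3331
  rot[5] = 23010112$33311
  rot[6] = 3010112$333112
  rot[7] = 010112$3331123
  rot[8] = 10112$33311230
  rot[9] = 0112$333112301
  rot[10] = 112$3331123010
  rot[11] = 12$33311230101
  rot[12] = 2$333112301011
  rot[13] = $3331123010112
Sorted (with $ < everything):
  sorted[0] = $3331123010112
  sorted[1] = 010112$3331123
  sorted[2] = 0112$333112301
  sorted[3] = 10112$33311230
  sorted[4] = 112$3331123010
  sorted[5] = 1123010112$333
  sorted[6] = 12$33311230101
  sorted[7] = 123010112$3331
  sorted[8] = 2$333112301011
  sorted[9] = 23010112$33311
  sorted[10] = 3010112$333112
  sorted[11] = 31123010112$33
  sorted[12] = 331123010112$3
  sorted[13] = 3331123010112$
sorted[2] = 0112$333112301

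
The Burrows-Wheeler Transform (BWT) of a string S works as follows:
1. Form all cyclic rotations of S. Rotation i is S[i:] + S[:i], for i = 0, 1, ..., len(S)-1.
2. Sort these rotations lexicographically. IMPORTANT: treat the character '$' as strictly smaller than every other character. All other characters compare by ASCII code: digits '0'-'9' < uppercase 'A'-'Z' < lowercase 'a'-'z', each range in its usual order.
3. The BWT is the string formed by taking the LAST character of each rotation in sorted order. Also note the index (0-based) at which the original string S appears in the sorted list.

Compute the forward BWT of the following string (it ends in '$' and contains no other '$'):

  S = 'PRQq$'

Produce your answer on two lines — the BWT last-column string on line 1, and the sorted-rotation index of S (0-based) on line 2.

All 5 rotations (rotation i = S[i:]+S[:i]):
  rot[0] = PRQq$
  rot[1] = RQq$P
  rot[2] = Qq$PR
  rot[3] = q$PRQ
  rot[4] = $PRQq
Sorted (with $ < everything):
  sorted[0] = $PRQq  (last char: 'q')
  sorted[1] = PRQq$  (last char: '$')
  sorted[2] = Qq$PR  (last char: 'R')
  sorted[3] = RQq$P  (last char: 'P')
  sorted[4] = q$PRQ  (last char: 'Q')
Last column: q$RPQ
Original string S is at sorted index 1

Answer: q$RPQ
1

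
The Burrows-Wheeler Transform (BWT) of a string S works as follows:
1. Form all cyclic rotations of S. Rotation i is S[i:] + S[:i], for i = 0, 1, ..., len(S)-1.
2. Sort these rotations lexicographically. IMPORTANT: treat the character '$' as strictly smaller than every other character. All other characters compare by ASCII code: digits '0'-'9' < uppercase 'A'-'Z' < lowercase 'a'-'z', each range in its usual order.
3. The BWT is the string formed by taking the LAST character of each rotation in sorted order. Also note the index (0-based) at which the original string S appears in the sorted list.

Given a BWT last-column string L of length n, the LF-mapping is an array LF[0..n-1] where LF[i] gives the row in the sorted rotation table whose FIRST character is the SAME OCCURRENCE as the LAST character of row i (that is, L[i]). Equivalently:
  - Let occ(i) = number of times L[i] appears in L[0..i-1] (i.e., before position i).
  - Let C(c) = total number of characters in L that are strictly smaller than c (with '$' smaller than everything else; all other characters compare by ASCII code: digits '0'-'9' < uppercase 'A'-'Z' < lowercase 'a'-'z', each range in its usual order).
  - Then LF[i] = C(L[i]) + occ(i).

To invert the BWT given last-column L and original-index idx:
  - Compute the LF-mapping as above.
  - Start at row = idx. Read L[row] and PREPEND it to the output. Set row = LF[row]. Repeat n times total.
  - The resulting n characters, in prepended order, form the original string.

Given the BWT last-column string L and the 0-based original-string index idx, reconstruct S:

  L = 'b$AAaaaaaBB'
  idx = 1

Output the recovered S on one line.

LF mapping: 10 0 1 2 5 6 7 8 9 3 4
Walk LF starting at row 1, prepending L[row]:
  step 1: row=1, L[1]='$', prepend. Next row=LF[1]=0
  step 2: row=0, L[0]='b', prepend. Next row=LF[0]=10
  step 3: row=10, L[10]='B', prepend. Next row=LF[10]=4
  step 4: row=4, L[4]='a', prepend. Next row=LF[4]=5
  step 5: row=5, L[5]='a', prepend. Next row=LF[5]=6
  step 6: row=6, L[6]='a', prepend. Next row=LF[6]=7
  step 7: row=7, L[7]='a', prepend. Next row=LF[7]=8
  step 8: row=8, L[8]='a', prepend. Next row=LF[8]=9
  step 9: row=9, L[9]='B', prepend. Next row=LF[9]=3
  step 10: row=3, L[3]='A', prepend. Next row=LF[3]=2
  step 11: row=2, L[2]='A', prepend. Next row=LF[2]=1
Reversed output: AABaaaaaBb$

Answer: AABaaaaaBb$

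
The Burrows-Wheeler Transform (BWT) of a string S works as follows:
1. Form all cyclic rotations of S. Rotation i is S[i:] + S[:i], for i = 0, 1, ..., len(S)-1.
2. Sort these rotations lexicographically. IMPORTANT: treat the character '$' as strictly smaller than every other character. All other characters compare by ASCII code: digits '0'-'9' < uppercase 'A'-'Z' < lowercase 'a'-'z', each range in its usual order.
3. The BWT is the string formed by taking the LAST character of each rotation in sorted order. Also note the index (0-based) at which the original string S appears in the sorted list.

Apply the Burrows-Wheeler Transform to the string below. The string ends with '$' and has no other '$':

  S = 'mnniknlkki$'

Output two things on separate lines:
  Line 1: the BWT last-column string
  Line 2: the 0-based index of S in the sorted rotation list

All 11 rotations (rotation i = S[i:]+S[:i]):
  rot[0] = mnniknlkki$
  rot[1] = nniknlkki$m
  rot[2] = niknlkki$mn
  rot[3] = iknlkki$mnn
  rot[4] = knlkki$mnni
  rot[5] = nlkki$mnnik
  rot[6] = lkki$mnnikn
  rot[7] = kki$mnniknl
  rot[8] = ki$mnniknlk
  rot[9] = i$mnniknlkk
  rot[10] = $mnniknlkki
Sorted (with $ < everything):
  sorted[0] = $mnniknlkki  (last char: 'i')
  sorted[1] = i$mnniknlkk  (last char: 'k')
  sorted[2] = iknlkki$mnn  (last char: 'n')
  sorted[3] = ki$mnniknlk  (last char: 'k')
  sorted[4] = kki$mnniknl  (last char: 'l')
  sorted[5] = knlkki$mnni  (last char: 'i')
  sorted[6] = lkki$mnnikn  (last char: 'n')
  sorted[7] = mnniknlkki$  (last char: '$')
  sorted[8] = niknlkki$mn  (last char: 'n')
  sorted[9] = nlkki$mnnik  (last char: 'k')
  sorted[10] = nniknlkki$m  (last char: 'm')
Last column: iknklin$nkm
Original string S is at sorted index 7

Answer: iknklin$nkm
7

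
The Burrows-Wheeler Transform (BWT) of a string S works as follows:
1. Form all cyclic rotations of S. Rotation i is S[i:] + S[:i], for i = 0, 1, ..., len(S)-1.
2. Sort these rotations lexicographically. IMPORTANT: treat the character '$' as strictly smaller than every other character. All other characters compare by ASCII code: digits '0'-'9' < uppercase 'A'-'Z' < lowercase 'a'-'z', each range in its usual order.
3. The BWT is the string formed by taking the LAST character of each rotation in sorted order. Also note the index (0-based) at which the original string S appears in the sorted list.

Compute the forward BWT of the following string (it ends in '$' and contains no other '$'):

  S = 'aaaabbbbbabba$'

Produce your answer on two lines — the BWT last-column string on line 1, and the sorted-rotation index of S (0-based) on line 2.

Answer: ab$aababbabbba
2

Derivation:
All 14 rotations (rotation i = S[i:]+S[:i]):
  rot[0] = aaaabbbbbabba$
  rot[1] = aaabbbbbabba$a
  rot[2] = aabbbbbabba$aa
  rot[3] = abbbbbabba$aaa
  rot[4] = bbbbbabba$aaaa
  rot[5] = bbbbabba$aaaab
  rot[6] = bbbabba$aaaabb
  rot[7] = bbabba$aaaabbb
  rot[8] = babba$aaaabbbb
  rot[9] = abba$aaaabbbbb
  rot[10] = bba$aaaabbbbba
  rot[11] = ba$aaaabbbbbab
  rot[12] = a$aaaabbbbbabb
  rot[13] = $aaaabbbbbabba
Sorted (with $ < everything):
  sorted[0] = $aaaabbbbbabba  (last char: 'a')
  sorted[1] = a$aaaabbbbbabb  (last char: 'b')
  sorted[2] = aaaabbbbbabba$  (last char: '$')
  sorted[3] = aaabbbbbabba$a  (last char: 'a')
  sorted[4] = aabbbbbabba$aa  (last char: 'a')
  sorted[5] = abba$aaaabbbbb  (last char: 'b')
  sorted[6] = abbbbbabba$aaa  (last char: 'a')
  sorted[7] = ba$aaaabbbbbab  (last char: 'b')
  sorted[8] = babba$aaaabbbb  (last char: 'b')
  sorted[9] = bba$aaaabbbbba  (last char: 'a')
  sorted[10] = bbabba$aaaabbb  (last char: 'b')
  sorted[11] = bbbabba$aaaabb  (last char: 'b')
  sorted[12] = bbbbabba$aaaab  (last char: 'b')
  sorted[13] = bbbbbabba$aaaa  (last char: 'a')
Last column: ab$aababbabbba
Original string S is at sorted index 2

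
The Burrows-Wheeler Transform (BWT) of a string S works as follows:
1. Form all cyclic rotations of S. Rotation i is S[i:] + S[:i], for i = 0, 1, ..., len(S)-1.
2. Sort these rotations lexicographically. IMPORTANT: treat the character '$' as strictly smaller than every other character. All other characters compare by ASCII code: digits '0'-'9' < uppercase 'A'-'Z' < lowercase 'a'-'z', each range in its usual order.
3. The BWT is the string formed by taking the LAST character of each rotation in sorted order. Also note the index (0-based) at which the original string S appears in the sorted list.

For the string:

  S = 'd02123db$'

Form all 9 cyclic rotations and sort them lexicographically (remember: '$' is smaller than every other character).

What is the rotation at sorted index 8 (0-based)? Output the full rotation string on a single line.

Answer: db$d02123

Derivation:
All 9 rotations (rotation i = S[i:]+S[:i]):
  rot[0] = d02123db$
  rot[1] = 02123db$d
  rot[2] = 2123db$d0
  rot[3] = 123db$d02
  rot[4] = 23db$d021
  rot[5] = 3db$d0212
  rot[6] = db$d02123
  rot[7] = b$d02123d
  rot[8] = $d02123db
Sorted (with $ < everything):
  sorted[0] = $d02123db
  sorted[1] = 02123db$d
  sorted[2] = 123db$d02
  sorted[3] = 2123db$d0
  sorted[4] = 23db$d021
  sorted[5] = 3db$d0212
  sorted[6] = b$d02123d
  sorted[7] = d02123db$
  sorted[8] = db$d02123
sorted[8] = db$d02123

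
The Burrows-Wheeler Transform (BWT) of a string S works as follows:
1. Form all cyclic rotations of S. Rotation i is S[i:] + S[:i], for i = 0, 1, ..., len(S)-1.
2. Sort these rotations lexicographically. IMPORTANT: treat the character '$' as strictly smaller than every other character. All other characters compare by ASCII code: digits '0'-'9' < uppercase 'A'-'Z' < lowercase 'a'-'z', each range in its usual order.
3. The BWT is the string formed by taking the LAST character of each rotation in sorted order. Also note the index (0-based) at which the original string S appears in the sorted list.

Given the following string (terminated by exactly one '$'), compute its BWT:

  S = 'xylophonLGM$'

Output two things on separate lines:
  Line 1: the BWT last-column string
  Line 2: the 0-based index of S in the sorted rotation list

Answer: MLnGpyohlo$x
10

Derivation:
All 12 rotations (rotation i = S[i:]+S[:i]):
  rot[0] = xylophonLGM$
  rot[1] = ylophonLGM$x
  rot[2] = lophonLGM$xy
  rot[3] = ophonLGM$xyl
  rot[4] = phonLGM$xylo
  rot[5] = honLGM$xylop
  rot[6] = onLGM$xyloph
  rot[7] = nLGM$xylopho
  rot[8] = LGM$xylophon
  rot[9] = GM$xylophonL
  rot[10] = M$xylophonLG
  rot[11] = $xylophonLGM
Sorted (with $ < everything):
  sorted[0] = $xylophonLGM  (last char: 'M')
  sorted[1] = GM$xylophonL  (last char: 'L')
  sorted[2] = LGM$xylophon  (last char: 'n')
  sorted[3] = M$xylophonLG  (last char: 'G')
  sorted[4] = honLGM$xylop  (last char: 'p')
  sorted[5] = lophonLGM$xy  (last char: 'y')
  sorted[6] = nLGM$xylopho  (last char: 'o')
  sorted[7] = onLGM$xyloph  (last char: 'h')
  sorted[8] = ophonLGM$xyl  (last char: 'l')
  sorted[9] = phonLGM$xylo  (last char: 'o')
  sorted[10] = xylophonLGM$  (last char: '$')
  sorted[11] = ylophonLGM$x  (last char: 'x')
Last column: MLnGpyohlo$x
Original string S is at sorted index 10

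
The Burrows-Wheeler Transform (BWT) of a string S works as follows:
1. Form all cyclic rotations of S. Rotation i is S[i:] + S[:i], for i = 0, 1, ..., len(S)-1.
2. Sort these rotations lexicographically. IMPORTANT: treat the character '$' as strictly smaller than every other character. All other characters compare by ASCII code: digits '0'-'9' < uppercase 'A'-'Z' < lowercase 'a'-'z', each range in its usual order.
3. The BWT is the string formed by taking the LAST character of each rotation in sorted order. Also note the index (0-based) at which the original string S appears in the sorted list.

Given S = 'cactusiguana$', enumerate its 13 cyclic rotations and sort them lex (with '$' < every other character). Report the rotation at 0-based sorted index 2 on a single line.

Answer: actusiguana$c

Derivation:
All 13 rotations (rotation i = S[i:]+S[:i]):
  rot[0] = cactusiguana$
  rot[1] = actusiguana$c
  rot[2] = ctusiguana$ca
  rot[3] = tusiguana$cac
  rot[4] = usiguana$cact
  rot[5] = siguana$cactu
  rot[6] = iguana$cactus
  rot[7] = guana$cactusi
  rot[8] = uana$cactusig
  rot[9] = ana$cactusigu
  rot[10] = na$cactusigua
  rot[11] = a$cactusiguan
  rot[12] = $cactusiguana
Sorted (with $ < everything):
  sorted[0] = $cactusiguana
  sorted[1] = a$cactusiguan
  sorted[2] = actusiguana$c
  sorted[3] = ana$cactusigu
  sorted[4] = cactusiguana$
  sorted[5] = ctusiguana$ca
  sorted[6] = guana$cactusi
  sorted[7] = iguana$cactus
  sorted[8] = na$cactusigua
  sorted[9] = siguana$cactu
  sorted[10] = tusiguana$cac
  sorted[11] = uana$cactusig
  sorted[12] = usiguana$cact
sorted[2] = actusiguana$c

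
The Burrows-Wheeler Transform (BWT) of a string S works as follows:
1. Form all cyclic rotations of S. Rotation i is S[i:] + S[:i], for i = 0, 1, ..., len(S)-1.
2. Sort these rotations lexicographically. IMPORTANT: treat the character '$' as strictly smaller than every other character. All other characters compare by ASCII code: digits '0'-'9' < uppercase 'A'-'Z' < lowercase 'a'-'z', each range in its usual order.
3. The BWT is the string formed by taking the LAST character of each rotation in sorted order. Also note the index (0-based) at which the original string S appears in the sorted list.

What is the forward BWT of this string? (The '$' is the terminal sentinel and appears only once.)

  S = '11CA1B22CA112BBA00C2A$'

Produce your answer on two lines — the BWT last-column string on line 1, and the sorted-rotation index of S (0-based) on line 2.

All 22 rotations (rotation i = S[i:]+S[:i]):
  rot[0] = 11CA1B22CA112BBA00C2A$
  rot[1] = 1CA1B22CA112BBA00C2A$1
  rot[2] = CA1B22CA112BBA00C2A$11
  rot[3] = A1B22CA112BBA00C2A$11C
  rot[4] = 1B22CA112BBA00C2A$11CA
  rot[5] = B22CA112BBA00C2A$11CA1
  rot[6] = 22CA112BBA00C2A$11CA1B
  rot[7] = 2CA112BBA00C2A$11CA1B2
  rot[8] = CA112BBA00C2A$11CA1B22
  rot[9] = A112BBA00C2A$11CA1B22C
  rot[10] = 112BBA00C2A$11CA1B22CA
  rot[11] = 12BBA00C2A$11CA1B22CA1
  rot[12] = 2BBA00C2A$11CA1B22CA11
  rot[13] = BBA00C2A$11CA1B22CA112
  rot[14] = BA00C2A$11CA1B22CA112B
  rot[15] = A00C2A$11CA1B22CA112BB
  rot[16] = 00C2A$11CA1B22CA112BBA
  rot[17] = 0C2A$11CA1B22CA112BBA0
  rot[18] = C2A$11CA1B22CA112BBA00
  rot[19] = 2A$11CA1B22CA112BBA00C
  rot[20] = A$11CA1B22CA112BBA00C2
  rot[21] = $11CA1B22CA112BBA00C2A
Sorted (with $ < everything):
  sorted[0] = $11CA1B22CA112BBA00C2A  (last char: 'A')
  sorted[1] = 00C2A$11CA1B22CA112BBA  (last char: 'A')
  sorted[2] = 0C2A$11CA1B22CA112BBA0  (last char: '0')
  sorted[3] = 112BBA00C2A$11CA1B22CA  (last char: 'A')
  sorted[4] = 11CA1B22CA112BBA00C2A$  (last char: '$')
  sorted[5] = 12BBA00C2A$11CA1B22CA1  (last char: '1')
  sorted[6] = 1B22CA112BBA00C2A$11CA  (last char: 'A')
  sorted[7] = 1CA1B22CA112BBA00C2A$1  (last char: '1')
  sorted[8] = 22CA112BBA00C2A$11CA1B  (last char: 'B')
  sorted[9] = 2A$11CA1B22CA112BBA00C  (last char: 'C')
  sorted[10] = 2BBA00C2A$11CA1B22CA11  (last char: '1')
  sorted[11] = 2CA112BBA00C2A$11CA1B2  (last char: '2')
  sorted[12] = A$11CA1B22CA112BBA00C2  (last char: '2')
  sorted[13] = A00C2A$11CA1B22CA112BB  (last char: 'B')
  sorted[14] = A112BBA00C2A$11CA1B22C  (last char: 'C')
  sorted[15] = A1B22CA112BBA00C2A$11C  (last char: 'C')
  sorted[16] = B22CA112BBA00C2A$11CA1  (last char: '1')
  sorted[17] = BA00C2A$11CA1B22CA112B  (last char: 'B')
  sorted[18] = BBA00C2A$11CA1B22CA112  (last char: '2')
  sorted[19] = C2A$11CA1B22CA112BBA00  (last char: '0')
  sorted[20] = CA112BBA00C2A$11CA1B22  (last char: '2')
  sorted[21] = CA1B22CA112BBA00C2A$11  (last char: '1')
Last column: AA0A$1A1BC122BCC1B2021
Original string S is at sorted index 4

Answer: AA0A$1A1BC122BCC1B2021
4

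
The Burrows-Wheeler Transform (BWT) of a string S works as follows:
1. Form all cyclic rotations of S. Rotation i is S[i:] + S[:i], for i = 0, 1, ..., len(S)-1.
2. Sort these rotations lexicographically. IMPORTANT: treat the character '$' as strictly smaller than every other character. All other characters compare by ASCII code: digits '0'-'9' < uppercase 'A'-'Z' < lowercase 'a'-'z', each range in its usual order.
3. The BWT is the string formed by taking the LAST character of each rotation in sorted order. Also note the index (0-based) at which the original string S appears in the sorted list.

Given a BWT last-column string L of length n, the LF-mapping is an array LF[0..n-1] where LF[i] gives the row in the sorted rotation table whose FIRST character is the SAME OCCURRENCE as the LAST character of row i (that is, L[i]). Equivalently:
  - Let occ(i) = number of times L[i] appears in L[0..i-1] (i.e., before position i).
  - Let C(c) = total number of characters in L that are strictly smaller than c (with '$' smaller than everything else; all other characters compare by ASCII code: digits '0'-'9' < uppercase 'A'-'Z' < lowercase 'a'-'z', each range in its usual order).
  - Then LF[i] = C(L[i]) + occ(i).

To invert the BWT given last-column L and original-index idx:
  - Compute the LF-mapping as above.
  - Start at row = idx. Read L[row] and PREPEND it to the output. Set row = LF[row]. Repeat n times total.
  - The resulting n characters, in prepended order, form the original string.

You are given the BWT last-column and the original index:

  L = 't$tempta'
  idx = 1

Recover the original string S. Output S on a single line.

LF mapping: 5 0 6 2 3 4 7 1
Walk LF starting at row 1, prepending L[row]:
  step 1: row=1, L[1]='$', prepend. Next row=LF[1]=0
  step 2: row=0, L[0]='t', prepend. Next row=LF[0]=5
  step 3: row=5, L[5]='p', prepend. Next row=LF[5]=4
  step 4: row=4, L[4]='m', prepend. Next row=LF[4]=3
  step 5: row=3, L[3]='e', prepend. Next row=LF[3]=2
  step 6: row=2, L[2]='t', prepend. Next row=LF[2]=6
  step 7: row=6, L[6]='t', prepend. Next row=LF[6]=7
  step 8: row=7, L[7]='a', prepend. Next row=LF[7]=1
Reversed output: attempt$

Answer: attempt$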